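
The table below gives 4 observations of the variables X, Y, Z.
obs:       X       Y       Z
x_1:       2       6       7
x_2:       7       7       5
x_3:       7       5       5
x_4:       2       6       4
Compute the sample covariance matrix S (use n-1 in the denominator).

Step 1 — column means:
  mean(X) = (2 + 7 + 7 + 2) / 4 = 18/4 = 4.5
  mean(Y) = (6 + 7 + 5 + 6) / 4 = 24/4 = 6
  mean(Z) = (7 + 5 + 5 + 4) / 4 = 21/4 = 5.25

Step 2 — sample covariance S[i,j] = (1/(n-1)) · Σ_k (x_{k,i} - mean_i) · (x_{k,j} - mean_j), with n-1 = 3.
  S[X,X] = ((-2.5)·(-2.5) + (2.5)·(2.5) + (2.5)·(2.5) + (-2.5)·(-2.5)) / 3 = 25/3 = 8.3333
  S[X,Y] = ((-2.5)·(0) + (2.5)·(1) + (2.5)·(-1) + (-2.5)·(0)) / 3 = 0/3 = 0
  S[X,Z] = ((-2.5)·(1.75) + (2.5)·(-0.25) + (2.5)·(-0.25) + (-2.5)·(-1.25)) / 3 = -2.5/3 = -0.8333
  S[Y,Y] = ((0)·(0) + (1)·(1) + (-1)·(-1) + (0)·(0)) / 3 = 2/3 = 0.6667
  S[Y,Z] = ((0)·(1.75) + (1)·(-0.25) + (-1)·(-0.25) + (0)·(-1.25)) / 3 = 0/3 = 0
  S[Z,Z] = ((1.75)·(1.75) + (-0.25)·(-0.25) + (-0.25)·(-0.25) + (-1.25)·(-1.25)) / 3 = 4.75/3 = 1.5833

S is symmetric (S[j,i] = S[i,j]). Assembling:

S = [[8.3333, 0, -0.8333],
 [0, 0.6667, 0],
 [-0.8333, 0, 1.5833]]


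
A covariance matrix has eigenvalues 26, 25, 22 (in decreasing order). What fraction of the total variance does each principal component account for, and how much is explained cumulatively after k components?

Step 1 — total variance = trace(Sigma) = Σ λ_i = 26 + 25 + 22 = 73.

Step 2 — fraction explained by component i = λ_i / Σ λ:
  PC1: 26/73 = 0.3562
  PC2: 25/73 = 0.3425
  PC3: 22/73 = 0.3014

Step 3 — cumulative fraction after k components = (λ_1 + ... + λ_k) / Σ λ:
  k = 1: 26/73 = 0.3562
  k = 2: (26 + 25)/73 = 51/73 = 0.6986
  k = 3: (26 + 25 + 22)/73 = 73/73 = 1

Summary (fraction, with percent):

explained: PC1 0.3562 (35.62%), PC2 0.3425 (34.25%), PC3 0.3014 (30.14%);  cumulative: 0.3562, 0.6986, 1


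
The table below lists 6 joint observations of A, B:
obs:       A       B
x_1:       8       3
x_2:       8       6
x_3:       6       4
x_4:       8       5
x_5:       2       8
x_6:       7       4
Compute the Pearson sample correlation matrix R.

Step 1 — column means:
  mean(A) = (8 + 8 + 6 + 8 + 2 + 7) / 6 = 39/6 = 6.5
  mean(B) = (3 + 6 + 4 + 5 + 8 + 4) / 6 = 30/6 = 5

Step 2 — sample variances and covariances s[i,j] = (1/(n-1)) · Σ_k (x_{k,i} - mean_i) · (x_{k,j} - mean_j), with n-1 = 5:
  s[A,A] = ((1.5)·(1.5) + (1.5)·(1.5) + (-0.5)·(-0.5) + (1.5)·(1.5) + (-4.5)·(-4.5) + (0.5)·(0.5)) / 5 = 27.5/5 = 5.5
  s[A,B] = ((1.5)·(-2) + (1.5)·(1) + (-0.5)·(-1) + (1.5)·(0) + (-4.5)·(3) + (0.5)·(-1)) / 5 = -15/5 = -3
  s[B,B] = ((-2)·(-2) + (1)·(1) + (-1)·(-1) + (0)·(0) + (3)·(3) + (-1)·(-1)) / 5 = 16/5 = 3.2
  Sample standard deviations s_i = √(s[i,i]):
  s(A) = √(5.5) = 2.3452
  s(B) = √(3.2) = 1.7889

Step 3 — r_{ij} = s_{ij} / (s_i · s_j):
  r[A,A] = 1 (diagonal).
  r[A,B] = -3 / (2.3452 · 1.7889) = -3 / 4.1952 = -0.7151
  r[B,B] = 1 (diagonal).

R is symmetric with unit diagonal. Assembling:

R = [[1, -0.7151],
 [-0.7151, 1]]


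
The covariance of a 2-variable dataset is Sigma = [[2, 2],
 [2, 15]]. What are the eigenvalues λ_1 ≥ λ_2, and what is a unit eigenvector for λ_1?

Step 1 — characteristic polynomial of 2×2 Sigma:
  det(Sigma - λI) = λ² - trace · λ + det = 0.
  trace = 2 + 15 = 17, det = 2·15 - (2)² = 26.
Step 2 — discriminant:
  Δ = trace² - 4·det = 289 - 104 = 185.
Step 3 — eigenvalues:
  λ = (trace ± √Δ)/2 = (17 ± 13.6015)/2,
  λ_1 = 15.3007,  λ_2 = 1.6993.

Step 4 — unit eigenvector for λ_1: solve (Sigma - λ_1 I)v = 0. First row:
  (2 - 15.3007)·v_x + (2)·v_y = 0, i.e. (-13.3007)·v_x + (2)·v_y = 0,
  so v ∝ (b, λ_1 - a) = (2, 13.3007) = u.
  ||u|| = √((2)² + (13.3007)²) = √(180.9096) ≈ 13.4503,
  v_1 = u/||u|| ≈ (0.1487, 0.9889) (||v_1|| = 1).

λ_1 = 15.3007,  λ_2 = 1.6993;  v_1 ≈ (0.1487, 0.9889)


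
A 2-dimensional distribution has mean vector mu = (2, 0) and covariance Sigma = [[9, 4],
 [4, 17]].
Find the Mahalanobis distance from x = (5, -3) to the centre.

Step 1 — centre the observation: (x - mu) = (3, -3).

Step 2 — invert Sigma. det(Sigma) = 9·17 - (4)² = 137.
  Sigma^{-1} = (1/det) · [[d, -b], [-b, a]] = [[0.1241, -0.0292],
 [-0.0292, 0.0657]].

Step 3 — form the quadratic (x - mu)^T · Sigma^{-1} · (x - mu):
  Sigma^{-1} · (x - mu) = (0.4599, -0.2847).
  (x - mu)^T · [Sigma^{-1} · (x - mu)] = (3)·(0.4599) + (-3)·(-0.2847) = 2.2336.

Step 4 — take square root: d = √(2.2336) ≈ 1.4945.

d(x, mu) = √(2.2336) ≈ 1.4945


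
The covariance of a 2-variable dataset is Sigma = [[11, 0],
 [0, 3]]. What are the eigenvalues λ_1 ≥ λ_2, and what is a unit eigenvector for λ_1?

Step 1 — characteristic polynomial of 2×2 Sigma:
  det(Sigma - λI) = λ² - trace · λ + det = 0.
  trace = 11 + 3 = 14, det = 11·3 - (0)² = 33.
Step 2 — discriminant:
  Δ = trace² - 4·det = 196 - 132 = 64.
Step 3 — eigenvalues:
  λ = (trace ± √Δ)/2 = (14 ± 8)/2,
  λ_1 = 11,  λ_2 = 3.

Step 4 — unit eigenvector for λ_1: Sigma is diagonal, so its eigenvectors are the coordinate axes. λ_1 = 11 is the diagonal entry on the first coordinate axis, hence
  v_1 = (1, 0) (||v_1|| = 1).

λ_1 = 11,  λ_2 = 3;  v_1 ≈ (1, 0)


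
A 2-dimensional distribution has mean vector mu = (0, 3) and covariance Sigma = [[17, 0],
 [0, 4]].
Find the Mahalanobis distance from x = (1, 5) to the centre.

Step 1 — centre the observation: (x - mu) = (1, 2).

Step 2 — invert Sigma. det(Sigma) = 17·4 - (0)² = 68.
  Sigma^{-1} = (1/det) · [[d, -b], [-b, a]] = [[0.0588, 0],
 [0, 0.25]].

Step 3 — form the quadratic (x - mu)^T · Sigma^{-1} · (x - mu):
  Sigma^{-1} · (x - mu) = (0.0588, 0.5).
  (x - mu)^T · [Sigma^{-1} · (x - mu)] = (1)·(0.0588) + (2)·(0.5) = 1.0588.

Step 4 — take square root: d = √(1.0588) ≈ 1.029.

d(x, mu) = √(1.0588) ≈ 1.029


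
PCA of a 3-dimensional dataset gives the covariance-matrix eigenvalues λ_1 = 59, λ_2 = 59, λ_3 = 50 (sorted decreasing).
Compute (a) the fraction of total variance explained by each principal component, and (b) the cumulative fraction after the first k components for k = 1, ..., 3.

Step 1 — total variance = trace(Sigma) = Σ λ_i = 59 + 59 + 50 = 168.

Step 2 — fraction explained by component i = λ_i / Σ λ:
  PC1: 59/168 = 0.3512
  PC2: 59/168 = 0.3512
  PC3: 50/168 = 0.2976

Step 3 — cumulative fraction after k components = (λ_1 + ... + λ_k) / Σ λ:
  k = 1: 59/168 = 0.3512
  k = 2: (59 + 59)/168 = 118/168 = 0.7024
  k = 3: (59 + 59 + 50)/168 = 168/168 = 1

Summary (fraction, with percent):

explained: PC1 0.3512 (35.12%), PC2 0.3512 (35.12%), PC3 0.2976 (29.76%);  cumulative: 0.3512, 0.7024, 1


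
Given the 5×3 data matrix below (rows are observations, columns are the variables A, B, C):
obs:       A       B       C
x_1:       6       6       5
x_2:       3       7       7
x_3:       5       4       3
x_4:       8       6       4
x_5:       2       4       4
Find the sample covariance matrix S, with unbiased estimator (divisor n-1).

Step 1 — column means:
  mean(A) = (6 + 3 + 5 + 8 + 2) / 5 = 24/5 = 4.8
  mean(B) = (6 + 7 + 4 + 6 + 4) / 5 = 27/5 = 5.4
  mean(C) = (5 + 7 + 3 + 4 + 4) / 5 = 23/5 = 4.6

Step 2 — sample covariance S[i,j] = (1/(n-1)) · Σ_k (x_{k,i} - mean_i) · (x_{k,j} - mean_j), with n-1 = 4.
  S[A,A] = ((1.2)·(1.2) + (-1.8)·(-1.8) + (0.2)·(0.2) + (3.2)·(3.2) + (-2.8)·(-2.8)) / 4 = 22.8/4 = 5.7
  S[A,B] = ((1.2)·(0.6) + (-1.8)·(1.6) + (0.2)·(-1.4) + (3.2)·(0.6) + (-2.8)·(-1.4)) / 4 = 3.4/4 = 0.85
  S[A,C] = ((1.2)·(0.4) + (-1.8)·(2.4) + (0.2)·(-1.6) + (3.2)·(-0.6) + (-2.8)·(-0.6)) / 4 = -4.4/4 = -1.1
  S[B,B] = ((0.6)·(0.6) + (1.6)·(1.6) + (-1.4)·(-1.4) + (0.6)·(0.6) + (-1.4)·(-1.4)) / 4 = 7.2/4 = 1.8
  S[B,C] = ((0.6)·(0.4) + (1.6)·(2.4) + (-1.4)·(-1.6) + (0.6)·(-0.6) + (-1.4)·(-0.6)) / 4 = 6.8/4 = 1.7
  S[C,C] = ((0.4)·(0.4) + (2.4)·(2.4) + (-1.6)·(-1.6) + (-0.6)·(-0.6) + (-0.6)·(-0.6)) / 4 = 9.2/4 = 2.3

S is symmetric (S[j,i] = S[i,j]). Assembling:

S = [[5.7, 0.85, -1.1],
 [0.85, 1.8, 1.7],
 [-1.1, 1.7, 2.3]]


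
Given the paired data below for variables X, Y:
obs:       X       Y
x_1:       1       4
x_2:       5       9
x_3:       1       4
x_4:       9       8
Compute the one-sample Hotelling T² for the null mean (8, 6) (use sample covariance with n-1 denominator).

Step 1 — sample mean vector:
  mean(X) = (1 + 5 + 1 + 9) / 4 = 16/4 = 4
  mean(Y) = (4 + 9 + 4 + 8) / 4 = 25/4 = 6.25
  x̄ = (4, 6.25),  deviation x̄ - mu_0 = (4, 6.25) - (8, 6) = (-4, 0.25).

Step 2 — sample covariance matrix, S[i,j] = (1/(n-1)) · Σ_k (x_{k,i} - mean_i) · (x_{k,j} - mean_j), divisor n-1 = 3:
  S[X,X] = ((-3)·(-3) + (1)·(1) + (-3)·(-3) + (5)·(5)) / 3 = 44/3 = 14.6667
  S[X,Y] = ((-3)·(-2.25) + (1)·(2.75) + (-3)·(-2.25) + (5)·(1.75)) / 3 = 25/3 = 8.3333
  S[Y,Y] = ((-2.25)·(-2.25) + (2.75)·(2.75) + (-2.25)·(-2.25) + (1.75)·(1.75)) / 3 = 20.75/3 = 6.9167
  S = [[14.6667, 8.3333],
 [8.3333, 6.9167]].

Step 3 — invert S. det(S) = 14.6667·6.9167 - (8.3333)² = 32.
  S^{-1} = (1/det) · [[d, -b], [-b, a]] = [[0.2161, -0.2604],
 [-0.2604, 0.4583]].

Step 4 — quadratic form (x̄ - mu_0)^T · S^{-1} · (x̄ - mu_0):
  S^{-1} · (x̄ - mu_0) = (-0.9297, 1.1562),
  (x̄ - mu_0)^T · [...] = (-4)·(-0.9297) + (0.25)·(1.1562) = 4.0078.

Step 5 — scale by n: T² = 4 · 4.0078 = 16.0312.

T² ≈ 16.0312


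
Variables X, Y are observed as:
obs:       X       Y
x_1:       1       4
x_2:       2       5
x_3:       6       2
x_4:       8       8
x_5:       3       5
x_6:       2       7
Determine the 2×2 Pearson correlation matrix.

Step 1 — column means:
  mean(X) = (1 + 2 + 6 + 8 + 3 + 2) / 6 = 22/6 = 3.6667
  mean(Y) = (4 + 5 + 2 + 8 + 5 + 7) / 6 = 31/6 = 5.1667

Step 2 — sample variances and covariances s[i,j] = (1/(n-1)) · Σ_k (x_{k,i} - mean_i) · (x_{k,j} - mean_j), with n-1 = 5:
  s[X,X] = ((-2.6667)·(-2.6667) + (-1.6667)·(-1.6667) + (2.3333)·(2.3333) + (4.3333)·(4.3333) + (-0.6667)·(-0.6667) + (-1.6667)·(-1.6667)) / 5 = 37.3333/5 = 7.4667
  s[X,Y] = ((-2.6667)·(-1.1667) + (-1.6667)·(-0.1667) + (2.3333)·(-3.1667) + (4.3333)·(2.8333) + (-0.6667)·(-0.1667) + (-1.6667)·(1.8333)) / 5 = 5.3333/5 = 1.0667
  s[Y,Y] = ((-1.1667)·(-1.1667) + (-0.1667)·(-0.1667) + (-3.1667)·(-3.1667) + (2.8333)·(2.8333) + (-0.1667)·(-0.1667) + (1.8333)·(1.8333)) / 5 = 22.8333/5 = 4.5667
  Sample standard deviations s_i = √(s[i,i]):
  s(X) = √(7.4667) = 2.7325
  s(Y) = √(4.5667) = 2.137

Step 3 — r_{ij} = s_{ij} / (s_i · s_j):
  r[X,X] = 1 (diagonal).
  r[X,Y] = 1.0667 / (2.7325 · 2.137) = 1.0667 / 5.8393 = 0.1827
  r[Y,Y] = 1 (diagonal).

R is symmetric with unit diagonal. Assembling:

R = [[1, 0.1827],
 [0.1827, 1]]


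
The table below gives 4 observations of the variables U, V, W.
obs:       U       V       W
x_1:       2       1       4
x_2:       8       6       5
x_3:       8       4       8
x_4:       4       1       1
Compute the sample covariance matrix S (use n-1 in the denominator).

Step 1 — column means:
  mean(U) = (2 + 8 + 8 + 4) / 4 = 22/4 = 5.5
  mean(V) = (1 + 6 + 4 + 1) / 4 = 12/4 = 3
  mean(W) = (4 + 5 + 8 + 1) / 4 = 18/4 = 4.5

Step 2 — sample covariance S[i,j] = (1/(n-1)) · Σ_k (x_{k,i} - mean_i) · (x_{k,j} - mean_j), with n-1 = 3.
  S[U,U] = ((-3.5)·(-3.5) + (2.5)·(2.5) + (2.5)·(2.5) + (-1.5)·(-1.5)) / 3 = 27/3 = 9
  S[U,V] = ((-3.5)·(-2) + (2.5)·(3) + (2.5)·(1) + (-1.5)·(-2)) / 3 = 20/3 = 6.6667
  S[U,W] = ((-3.5)·(-0.5) + (2.5)·(0.5) + (2.5)·(3.5) + (-1.5)·(-3.5)) / 3 = 17/3 = 5.6667
  S[V,V] = ((-2)·(-2) + (3)·(3) + (1)·(1) + (-2)·(-2)) / 3 = 18/3 = 6
  S[V,W] = ((-2)·(-0.5) + (3)·(0.5) + (1)·(3.5) + (-2)·(-3.5)) / 3 = 13/3 = 4.3333
  S[W,W] = ((-0.5)·(-0.5) + (0.5)·(0.5) + (3.5)·(3.5) + (-3.5)·(-3.5)) / 3 = 25/3 = 8.3333

S is symmetric (S[j,i] = S[i,j]). Assembling:

S = [[9, 6.6667, 5.6667],
 [6.6667, 6, 4.3333],
 [5.6667, 4.3333, 8.3333]]


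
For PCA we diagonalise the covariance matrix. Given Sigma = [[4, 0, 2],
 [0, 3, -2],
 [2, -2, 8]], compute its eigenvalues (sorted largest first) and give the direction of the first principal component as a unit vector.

Step 1 — characteristic polynomial p(λ) = det(λI - Sigma) = λ³ - tr·λ² + c_1·λ - det, where tr = trace, c_1 = sum of the principal 2×2 minors, det = det(Sigma):
  tr = 4 + 3 + 8 = 15,
  c_1 = (4·3 - (0)²) + (4·8 - (2)²) + (3·8 - (-2)²) = 12 + 28 + 20 = 60,
  det = 4·(3·8 - (-2)²) - (0)·((0)·8 - (-2)·(2)) + (2)·((0)·(-2) - 3·(2)) = 4·(20) - (0)·(4) + (2)·(-6) = 68.
  So p(λ) = λ³ - 15λ² + 60λ - 68.
Step 2 — look for an integer root (rational root theorem: any rational root is an integer divisor of 68). Testing λ = 2:
  p(2) = 8 - 60 + 120 - 68 = 0  ✓
  Dividing out (λ - 2): p(λ) = (λ - 2)(λ² - 13λ + 34).
Step 3 — remaining eigenvalues from the quadratic λ² - 13λ + 34 = 0:
  Δ = 13² - 4·34 = 169 - 136 = 33,  λ = (13 ± √33)/2 = (13 ± 5.7446)/2 ≈ 9.3723 or 3.6277.
  Sorted: λ_1 = 9.3723,  λ_2 = 3.6277,  λ_3 = 2  (check: sum = 15 = tr ✓).

Step 4 — unit eigenvector for λ_1 ≈ 9.3723: v spans the null space of (Sigma - λ_1 I), whose rows are
  r_1 = (-5.3723, 0, 2),  r_2 = (0, -6.3723, -2),  r_3 = (2, -2, -1.3723).
  v is orthogonal to every row, so take v ∝ r_1 × r_2 = ((0)·(-2) - (2)·(-6.3723), (2)·(0) - (-5.3723)·(-2), (-5.3723)·(-6.3723) - (0)·(0)) ≈ (12.7446, -10.7446, 34.2337).
  Let u = (12.7446, -10.7446, 34.2337).
  ||u|| = √((12.7446)² + (-10.7446)² + (34.2337)²) = √(1449.8149) ≈ 38.0764,  v_1 = u/||u|| ≈ (0.3347, -0.2822, 0.8991) (||v_1|| = 1).

λ_1 = 9.3723,  λ_2 = 3.6277,  λ_3 = 2;  v_1 ≈ (0.3347, -0.2822, 0.8991)


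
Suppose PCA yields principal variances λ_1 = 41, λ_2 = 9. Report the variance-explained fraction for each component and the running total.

Step 1 — total variance = trace(Sigma) = Σ λ_i = 41 + 9 = 50.

Step 2 — fraction explained by component i = λ_i / Σ λ:
  PC1: 41/50 = 0.82
  PC2: 9/50 = 0.18

Step 3 — cumulative fraction after k components = (λ_1 + ... + λ_k) / Σ λ:
  k = 1: 41/50 = 0.82
  k = 2: (41 + 9)/50 = 50/50 = 1

Summary (fraction, with percent):

explained: PC1 0.82 (82%), PC2 0.18 (18%);  cumulative: 0.82, 1


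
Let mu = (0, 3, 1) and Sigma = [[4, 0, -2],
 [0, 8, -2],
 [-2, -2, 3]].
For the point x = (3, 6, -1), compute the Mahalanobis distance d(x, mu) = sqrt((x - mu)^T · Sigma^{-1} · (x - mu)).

Step 1 — centre the observation: (x - mu) = (3, 3, -2).

Step 2 — invert Sigma (cofactor / det for 3×3, or solve directly):
  Sigma^{-1} = [[0.4167, 0.0833, 0.3333],
 [0.0833, 0.1667, 0.1667],
 [0.3333, 0.1667, 0.6667]].

Step 3 — form the quadratic (x - mu)^T · Sigma^{-1} · (x - mu):
  Sigma^{-1} · (x - mu) = (0.8333, 0.4167, 0.1667).
  (x - mu)^T · [Sigma^{-1} · (x - mu)] = (3)·(0.8333) + (3)·(0.4167) + (-2)·(0.1667) = 3.4167.

Step 4 — take square root: d = √(3.4167) ≈ 1.8484.

d(x, mu) = √(3.4167) ≈ 1.8484


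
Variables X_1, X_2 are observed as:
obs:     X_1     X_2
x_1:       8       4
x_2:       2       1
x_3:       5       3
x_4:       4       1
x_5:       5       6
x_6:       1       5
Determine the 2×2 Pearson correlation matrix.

Step 1 — column means:
  mean(X_1) = (8 + 2 + 5 + 4 + 5 + 1) / 6 = 25/6 = 4.1667
  mean(X_2) = (4 + 1 + 3 + 1 + 6 + 5) / 6 = 20/6 = 3.3333

Step 2 — sample variances and covariances s[i,j] = (1/(n-1)) · Σ_k (x_{k,i} - mean_i) · (x_{k,j} - mean_j), with n-1 = 5:
  s[X_1,X_1] = ((3.8333)·(3.8333) + (-2.1667)·(-2.1667) + (0.8333)·(0.8333) + (-0.1667)·(-0.1667) + (0.8333)·(0.8333) + (-3.1667)·(-3.1667)) / 5 = 30.8333/5 = 6.1667
  s[X_1,X_2] = ((3.8333)·(0.6667) + (-2.1667)·(-2.3333) + (0.8333)·(-0.3333) + (-0.1667)·(-2.3333) + (0.8333)·(2.6667) + (-3.1667)·(1.6667)) / 5 = 4.6667/5 = 0.9333
  s[X_2,X_2] = ((0.6667)·(0.6667) + (-2.3333)·(-2.3333) + (-0.3333)·(-0.3333) + (-2.3333)·(-2.3333) + (2.6667)·(2.6667) + (1.6667)·(1.6667)) / 5 = 21.3333/5 = 4.2667
  Sample standard deviations s_i = √(s[i,i]):
  s(X_1) = √(6.1667) = 2.4833
  s(X_2) = √(4.2667) = 2.0656

Step 3 — r_{ij} = s_{ij} / (s_i · s_j):
  r[X_1,X_1] = 1 (diagonal).
  r[X_1,X_2] = 0.9333 / (2.4833 · 2.0656) = 0.9333 / 5.1294 = 0.182
  r[X_2,X_2] = 1 (diagonal).

R is symmetric with unit diagonal. Assembling:

R = [[1, 0.182],
 [0.182, 1]]


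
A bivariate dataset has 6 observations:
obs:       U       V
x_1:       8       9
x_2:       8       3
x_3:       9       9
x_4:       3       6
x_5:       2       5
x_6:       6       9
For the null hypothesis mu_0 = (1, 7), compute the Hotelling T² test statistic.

Step 1 — sample mean vector:
  mean(U) = (8 + 8 + 9 + 3 + 2 + 6) / 6 = 36/6 = 6
  mean(V) = (9 + 3 + 9 + 6 + 5 + 9) / 6 = 41/6 = 6.8333
  x̄ = (6, 6.8333),  deviation x̄ - mu_0 = (6, 6.8333) - (1, 7) = (5, -0.1667).

Step 2 — sample covariance matrix, S[i,j] = (1/(n-1)) · Σ_k (x_{k,i} - mean_i) · (x_{k,j} - mean_j), divisor n-1 = 5:
  S[U,U] = ((2)·(2) + (2)·(2) + (3)·(3) + (-3)·(-3) + (-4)·(-4) + (0)·(0)) / 5 = 42/5 = 8.4
  S[U,V] = ((2)·(2.1667) + (2)·(-3.8333) + (3)·(2.1667) + (-3)·(-0.8333) + (-4)·(-1.8333) + (0)·(2.1667)) / 5 = 13/5 = 2.6
  S[V,V] = ((2.1667)·(2.1667) + (-3.8333)·(-3.8333) + (2.1667)·(2.1667) + (-0.8333)·(-0.8333) + (-1.8333)·(-1.8333) + (2.1667)·(2.1667)) / 5 = 32.8333/5 = 6.5667
  S = [[8.4, 2.6],
 [2.6, 6.5667]].

Step 3 — invert S. det(S) = 8.4·6.5667 - (2.6)² = 48.4.
  S^{-1} = (1/det) · [[d, -b], [-b, a]] = [[0.1357, -0.0537],
 [-0.0537, 0.1736]].

Step 4 — quadratic form (x̄ - mu_0)^T · S^{-1} · (x̄ - mu_0):
  S^{-1} · (x̄ - mu_0) = (0.6873, -0.2975),
  (x̄ - mu_0)^T · [...] = (5)·(0.6873) + (-0.1667)·(-0.2975) = 3.4862.

Step 5 — scale by n: T² = 6 · 3.4862 = 20.9174.

T² ≈ 20.9174


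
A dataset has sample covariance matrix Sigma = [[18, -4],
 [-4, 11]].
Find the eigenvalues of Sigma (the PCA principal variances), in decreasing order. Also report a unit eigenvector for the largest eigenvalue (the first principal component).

Step 1 — characteristic polynomial of 2×2 Sigma:
  det(Sigma - λI) = λ² - trace · λ + det = 0.
  trace = 18 + 11 = 29, det = 18·11 - (-4)² = 182.
Step 2 — discriminant:
  Δ = trace² - 4·det = 841 - 728 = 113.
Step 3 — eigenvalues:
  λ = (trace ± √Δ)/2 = (29 ± 10.6301)/2,
  λ_1 = 19.8151,  λ_2 = 9.1849.

Step 4 — unit eigenvector for λ_1: solve (Sigma - λ_1 I)v = 0. First row:
  (18 - 19.8151)·v_x + (-4)·v_y = 0, i.e. (-1.8151)·v_x + (-4)·v_y = 0,
  so v ∝ (b, λ_1 - a) = (-4, 1.8151); multiply by -1 so the first entry is positive: u = (4, -1.8151).
  ||u|| = √((4)² + (-1.8151)²) = √(19.2945) ≈ 4.3925,
  v_1 = u/||u|| ≈ (0.9106, -0.4132) (||v_1|| = 1).

λ_1 = 19.8151,  λ_2 = 9.1849;  v_1 ≈ (0.9106, -0.4132)


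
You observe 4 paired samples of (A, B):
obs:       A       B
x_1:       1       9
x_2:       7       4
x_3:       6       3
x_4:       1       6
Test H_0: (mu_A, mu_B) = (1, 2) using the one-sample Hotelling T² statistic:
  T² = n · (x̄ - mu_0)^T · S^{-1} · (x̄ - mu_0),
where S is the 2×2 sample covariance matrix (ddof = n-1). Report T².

Step 1 — sample mean vector:
  mean(A) = (1 + 7 + 6 + 1) / 4 = 15/4 = 3.75
  mean(B) = (9 + 4 + 3 + 6) / 4 = 22/4 = 5.5
  x̄ = (3.75, 5.5),  deviation x̄ - mu_0 = (3.75, 5.5) - (1, 2) = (2.75, 3.5).

Step 2 — sample covariance matrix, S[i,j] = (1/(n-1)) · Σ_k (x_{k,i} - mean_i) · (x_{k,j} - mean_j), divisor n-1 = 3:
  S[A,A] = ((-2.75)·(-2.75) + (3.25)·(3.25) + (2.25)·(2.25) + (-2.75)·(-2.75)) / 3 = 30.75/3 = 10.25
  S[A,B] = ((-2.75)·(3.5) + (3.25)·(-1.5) + (2.25)·(-2.5) + (-2.75)·(0.5)) / 3 = -21.5/3 = -7.1667
  S[B,B] = ((3.5)·(3.5) + (-1.5)·(-1.5) + (-2.5)·(-2.5) + (0.5)·(0.5)) / 3 = 21/3 = 7
  S = [[10.25, -7.1667],
 [-7.1667, 7]].

Step 3 — invert S. det(S) = 10.25·7 - (-7.1667)² = 20.3889.
  S^{-1} = (1/det) · [[d, -b], [-b, a]] = [[0.3433, 0.3515],
 [0.3515, 0.5027]].

Step 4 — quadratic form (x̄ - mu_0)^T · S^{-1} · (x̄ - mu_0):
  S^{-1} · (x̄ - mu_0) = (2.1744, 2.7262),
  (x̄ - mu_0)^T · [...] = (2.75)·(2.1744) + (3.5)·(2.7262) = 15.5211.

Step 5 — scale by n: T² = 4 · 15.5211 = 62.0845.

T² ≈ 62.0845


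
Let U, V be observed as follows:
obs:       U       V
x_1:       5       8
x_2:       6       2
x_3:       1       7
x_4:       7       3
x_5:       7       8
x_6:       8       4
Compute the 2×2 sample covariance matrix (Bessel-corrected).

Step 1 — column means:
  mean(U) = (5 + 6 + 1 + 7 + 7 + 8) / 6 = 34/6 = 5.6667
  mean(V) = (8 + 2 + 7 + 3 + 8 + 4) / 6 = 32/6 = 5.3333

Step 2 — sample covariance S[i,j] = (1/(n-1)) · Σ_k (x_{k,i} - mean_i) · (x_{k,j} - mean_j), with n-1 = 5.
  S[U,U] = ((-0.6667)·(-0.6667) + (0.3333)·(0.3333) + (-4.6667)·(-4.6667) + (1.3333)·(1.3333) + (1.3333)·(1.3333) + (2.3333)·(2.3333)) / 5 = 31.3333/5 = 6.2667
  S[U,V] = ((-0.6667)·(2.6667) + (0.3333)·(-3.3333) + (-4.6667)·(1.6667) + (1.3333)·(-2.3333) + (1.3333)·(2.6667) + (2.3333)·(-1.3333)) / 5 = -13.3333/5 = -2.6667
  S[V,V] = ((2.6667)·(2.6667) + (-3.3333)·(-3.3333) + (1.6667)·(1.6667) + (-2.3333)·(-2.3333) + (2.6667)·(2.6667) + (-1.3333)·(-1.3333)) / 5 = 35.3333/5 = 7.0667

S is symmetric (S[j,i] = S[i,j]). Assembling:

S = [[6.2667, -2.6667],
 [-2.6667, 7.0667]]


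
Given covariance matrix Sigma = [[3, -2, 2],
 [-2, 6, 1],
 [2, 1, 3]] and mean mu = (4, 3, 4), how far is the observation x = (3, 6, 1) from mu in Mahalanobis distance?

Step 1 — centre the observation: (x - mu) = (-1, 3, -3).

Step 2 — invert Sigma (cofactor / det for 3×3, or solve directly):
  Sigma^{-1} = [[2.4286, 1.1429, -2],
 [1.1429, 0.7143, -1],
 [-2, -1, 2]].

Step 3 — form the quadratic (x - mu)^T · Sigma^{-1} · (x - mu):
  Sigma^{-1} · (x - mu) = (7, 4, -7).
  (x - mu)^T · [Sigma^{-1} · (x - mu)] = (-1)·(7) + (3)·(4) + (-3)·(-7) = 26.

Step 4 — take square root: d = √(26) ≈ 5.099.

d(x, mu) = √(26) ≈ 5.099


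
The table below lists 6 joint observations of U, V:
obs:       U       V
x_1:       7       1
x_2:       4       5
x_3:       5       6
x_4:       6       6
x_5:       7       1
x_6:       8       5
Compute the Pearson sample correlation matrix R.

Step 1 — column means:
  mean(U) = (7 + 4 + 5 + 6 + 7 + 8) / 6 = 37/6 = 6.1667
  mean(V) = (1 + 5 + 6 + 6 + 1 + 5) / 6 = 24/6 = 4

Step 2 — sample variances and covariances s[i,j] = (1/(n-1)) · Σ_k (x_{k,i} - mean_i) · (x_{k,j} - mean_j), with n-1 = 5:
  s[U,U] = ((0.8333)·(0.8333) + (-2.1667)·(-2.1667) + (-1.1667)·(-1.1667) + (-0.1667)·(-0.1667) + (0.8333)·(0.8333) + (1.8333)·(1.8333)) / 5 = 10.8333/5 = 2.1667
  s[U,V] = ((0.8333)·(-3) + (-2.1667)·(1) + (-1.1667)·(2) + (-0.1667)·(2) + (0.8333)·(-3) + (1.8333)·(1)) / 5 = -8/5 = -1.6
  s[V,V] = ((-3)·(-3) + (1)·(1) + (2)·(2) + (2)·(2) + (-3)·(-3) + (1)·(1)) / 5 = 28/5 = 5.6
  Sample standard deviations s_i = √(s[i,i]):
  s(U) = √(2.1667) = 1.472
  s(V) = √(5.6) = 2.3664

Step 3 — r_{ij} = s_{ij} / (s_i · s_j):
  r[U,U] = 1 (diagonal).
  r[U,V] = -1.6 / (1.472 · 2.3664) = -1.6 / 3.4833 = -0.4593
  r[V,V] = 1 (diagonal).

R is symmetric with unit diagonal. Assembling:

R = [[1, -0.4593],
 [-0.4593, 1]]


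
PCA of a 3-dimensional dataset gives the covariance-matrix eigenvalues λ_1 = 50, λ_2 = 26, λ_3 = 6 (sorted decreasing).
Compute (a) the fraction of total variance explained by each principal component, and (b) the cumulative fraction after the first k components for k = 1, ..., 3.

Step 1 — total variance = trace(Sigma) = Σ λ_i = 50 + 26 + 6 = 82.

Step 2 — fraction explained by component i = λ_i / Σ λ:
  PC1: 50/82 = 0.6098
  PC2: 26/82 = 0.3171
  PC3: 6/82 = 0.0732

Step 3 — cumulative fraction after k components = (λ_1 + ... + λ_k) / Σ λ:
  k = 1: 50/82 = 0.6098
  k = 2: (50 + 26)/82 = 76/82 = 0.9268
  k = 3: (50 + 26 + 6)/82 = 82/82 = 1

Summary (fraction, with percent):

explained: PC1 0.6098 (60.98%), PC2 0.3171 (31.71%), PC3 0.0732 (7.32%);  cumulative: 0.6098, 0.9268, 1


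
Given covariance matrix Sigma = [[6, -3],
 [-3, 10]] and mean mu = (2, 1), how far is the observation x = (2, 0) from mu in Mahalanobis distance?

Step 1 — centre the observation: (x - mu) = (0, -1).

Step 2 — invert Sigma. det(Sigma) = 6·10 - (-3)² = 51.
  Sigma^{-1} = (1/det) · [[d, -b], [-b, a]] = [[0.1961, 0.0588],
 [0.0588, 0.1176]].

Step 3 — form the quadratic (x - mu)^T · Sigma^{-1} · (x - mu):
  Sigma^{-1} · (x - mu) = (-0.0588, -0.1176).
  (x - mu)^T · [Sigma^{-1} · (x - mu)] = (0)·(-0.0588) + (-1)·(-0.1176) = 0.1176.

Step 4 — take square root: d = √(0.1176) ≈ 0.343.

d(x, mu) = √(0.1176) ≈ 0.343


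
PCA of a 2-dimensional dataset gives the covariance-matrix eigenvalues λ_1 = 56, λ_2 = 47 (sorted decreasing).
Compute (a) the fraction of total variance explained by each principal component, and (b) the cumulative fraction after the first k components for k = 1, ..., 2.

Step 1 — total variance = trace(Sigma) = Σ λ_i = 56 + 47 = 103.

Step 2 — fraction explained by component i = λ_i / Σ λ:
  PC1: 56/103 = 0.5437
  PC2: 47/103 = 0.4563

Step 3 — cumulative fraction after k components = (λ_1 + ... + λ_k) / Σ λ:
  k = 1: 56/103 = 0.5437
  k = 2: (56 + 47)/103 = 103/103 = 1

Summary (fraction, with percent):

explained: PC1 0.5437 (54.37%), PC2 0.4563 (45.63%);  cumulative: 0.5437, 1


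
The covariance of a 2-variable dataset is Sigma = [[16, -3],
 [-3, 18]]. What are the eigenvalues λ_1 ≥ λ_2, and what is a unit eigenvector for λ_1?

Step 1 — characteristic polynomial of 2×2 Sigma:
  det(Sigma - λI) = λ² - trace · λ + det = 0.
  trace = 16 + 18 = 34, det = 16·18 - (-3)² = 279.
Step 2 — discriminant:
  Δ = trace² - 4·det = 1156 - 1116 = 40.
Step 3 — eigenvalues:
  λ = (trace ± √Δ)/2 = (34 ± 6.3246)/2,
  λ_1 = 20.1623,  λ_2 = 13.8377.

Step 4 — unit eigenvector for λ_1: solve (Sigma - λ_1 I)v = 0. First row:
  (16 - 20.1623)·v_x + (-3)·v_y = 0, i.e. (-4.1623)·v_x + (-3)·v_y = 0,
  so v ∝ (b, λ_1 - a) = (-3, 4.1623); multiply by -1 so the first entry is positive: u = (3, -4.1623).
  ||u|| = √((3)² + (-4.1623)²) = √(26.3246) ≈ 5.1307,
  v_1 = u/||u|| ≈ (0.5847, -0.8112) (||v_1|| = 1).

λ_1 = 20.1623,  λ_2 = 13.8377;  v_1 ≈ (0.5847, -0.8112)


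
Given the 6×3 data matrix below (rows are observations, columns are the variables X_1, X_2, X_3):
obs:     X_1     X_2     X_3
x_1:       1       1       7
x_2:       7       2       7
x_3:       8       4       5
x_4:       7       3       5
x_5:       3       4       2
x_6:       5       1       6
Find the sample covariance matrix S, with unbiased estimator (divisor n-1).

Step 1 — column means:
  mean(X_1) = (1 + 7 + 8 + 7 + 3 + 5) / 6 = 31/6 = 5.1667
  mean(X_2) = (1 + 2 + 4 + 3 + 4 + 1) / 6 = 15/6 = 2.5
  mean(X_3) = (7 + 7 + 5 + 5 + 2 + 6) / 6 = 32/6 = 5.3333

Step 2 — sample covariance S[i,j] = (1/(n-1)) · Σ_k (x_{k,i} - mean_i) · (x_{k,j} - mean_j), with n-1 = 5.
  S[X_1,X_1] = ((-4.1667)·(-4.1667) + (1.8333)·(1.8333) + (2.8333)·(2.8333) + (1.8333)·(1.8333) + (-2.1667)·(-2.1667) + (-0.1667)·(-0.1667)) / 5 = 36.8333/5 = 7.3667
  S[X_1,X_2] = ((-4.1667)·(-1.5) + (1.8333)·(-0.5) + (2.8333)·(1.5) + (1.8333)·(0.5) + (-2.1667)·(1.5) + (-0.1667)·(-1.5)) / 5 = 7.5/5 = 1.5
  S[X_1,X_3] = ((-4.1667)·(1.6667) + (1.8333)·(1.6667) + (2.8333)·(-0.3333) + (1.8333)·(-0.3333) + (-2.1667)·(-3.3333) + (-0.1667)·(0.6667)) / 5 = 1.6667/5 = 0.3333
  S[X_2,X_2] = ((-1.5)·(-1.5) + (-0.5)·(-0.5) + (1.5)·(1.5) + (0.5)·(0.5) + (1.5)·(1.5) + (-1.5)·(-1.5)) / 5 = 9.5/5 = 1.9
  S[X_2,X_3] = ((-1.5)·(1.6667) + (-0.5)·(1.6667) + (1.5)·(-0.3333) + (0.5)·(-0.3333) + (1.5)·(-3.3333) + (-1.5)·(0.6667)) / 5 = -10/5 = -2
  S[X_3,X_3] = ((1.6667)·(1.6667) + (1.6667)·(1.6667) + (-0.3333)·(-0.3333) + (-0.3333)·(-0.3333) + (-3.3333)·(-3.3333) + (0.6667)·(0.6667)) / 5 = 17.3333/5 = 3.4667

S is symmetric (S[j,i] = S[i,j]). Assembling:

S = [[7.3667, 1.5, 0.3333],
 [1.5, 1.9, -2],
 [0.3333, -2, 3.4667]]


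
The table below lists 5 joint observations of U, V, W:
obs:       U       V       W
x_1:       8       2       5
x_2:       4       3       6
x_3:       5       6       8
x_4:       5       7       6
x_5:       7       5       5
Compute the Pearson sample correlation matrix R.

Step 1 — column means:
  mean(U) = (8 + 4 + 5 + 5 + 7) / 5 = 29/5 = 5.8
  mean(V) = (2 + 3 + 6 + 7 + 5) / 5 = 23/5 = 4.6
  mean(W) = (5 + 6 + 8 + 6 + 5) / 5 = 30/5 = 6

Step 2 — sample variances and covariances s[i,j] = (1/(n-1)) · Σ_k (x_{k,i} - mean_i) · (x_{k,j} - mean_j), with n-1 = 4:
  s[U,U] = ((2.2)·(2.2) + (-1.8)·(-1.8) + (-0.8)·(-0.8) + (-0.8)·(-0.8) + (1.2)·(1.2)) / 4 = 10.8/4 = 2.7
  s[U,V] = ((2.2)·(-2.6) + (-1.8)·(-1.6) + (-0.8)·(1.4) + (-0.8)·(2.4) + (1.2)·(0.4)) / 4 = -5.4/4 = -1.35
  s[U,W] = ((2.2)·(-1) + (-1.8)·(0) + (-0.8)·(2) + (-0.8)·(0) + (1.2)·(-1)) / 4 = -5/4 = -1.25
  s[V,V] = ((-2.6)·(-2.6) + (-1.6)·(-1.6) + (1.4)·(1.4) + (2.4)·(2.4) + (0.4)·(0.4)) / 4 = 17.2/4 = 4.3
  s[V,W] = ((-2.6)·(-1) + (-1.6)·(0) + (1.4)·(2) + (2.4)·(0) + (0.4)·(-1)) / 4 = 5/4 = 1.25
  s[W,W] = ((-1)·(-1) + (0)·(0) + (2)·(2) + (0)·(0) + (-1)·(-1)) / 4 = 6/4 = 1.5
  Sample standard deviations s_i = √(s[i,i]):
  s(U) = √(2.7) = 1.6432
  s(V) = √(4.3) = 2.0736
  s(W) = √(1.5) = 1.2247

Step 3 — r_{ij} = s_{ij} / (s_i · s_j):
  r[U,U] = 1 (diagonal).
  r[U,V] = -1.35 / (1.6432 · 2.0736) = -1.35 / 3.4073 = -0.3962
  r[U,W] = -1.25 / (1.6432 · 1.2247) = -1.25 / 2.0125 = -0.6211
  r[V,V] = 1 (diagonal).
  r[V,W] = 1.25 / (2.0736 · 1.2247) = 1.25 / 2.5397 = 0.4922
  r[W,W] = 1 (diagonal).

R is symmetric with unit diagonal. Assembling:

R = [[1, -0.3962, -0.6211],
 [-0.3962, 1, 0.4922],
 [-0.6211, 0.4922, 1]]


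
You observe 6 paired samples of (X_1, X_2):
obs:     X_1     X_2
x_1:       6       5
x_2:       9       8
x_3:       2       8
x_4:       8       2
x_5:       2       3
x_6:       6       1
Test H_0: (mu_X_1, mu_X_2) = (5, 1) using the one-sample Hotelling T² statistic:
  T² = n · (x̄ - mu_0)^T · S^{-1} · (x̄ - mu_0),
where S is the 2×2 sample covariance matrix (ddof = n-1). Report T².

Step 1 — sample mean vector:
  mean(X_1) = (6 + 9 + 2 + 8 + 2 + 6) / 6 = 33/6 = 5.5
  mean(X_2) = (5 + 8 + 8 + 2 + 3 + 1) / 6 = 27/6 = 4.5
  x̄ = (5.5, 4.5),  deviation x̄ - mu_0 = (5.5, 4.5) - (5, 1) = (0.5, 3.5).

Step 2 — sample covariance matrix, S[i,j] = (1/(n-1)) · Σ_k (x_{k,i} - mean_i) · (x_{k,j} - mean_j), divisor n-1 = 5:
  S[X_1,X_1] = ((0.5)·(0.5) + (3.5)·(3.5) + (-3.5)·(-3.5) + (2.5)·(2.5) + (-3.5)·(-3.5) + (0.5)·(0.5)) / 5 = 43.5/5 = 8.7
  S[X_1,X_2] = ((0.5)·(0.5) + (3.5)·(3.5) + (-3.5)·(3.5) + (2.5)·(-2.5) + (-3.5)·(-1.5) + (0.5)·(-3.5)) / 5 = -2.5/5 = -0.5
  S[X_2,X_2] = ((0.5)·(0.5) + (3.5)·(3.5) + (3.5)·(3.5) + (-2.5)·(-2.5) + (-1.5)·(-1.5) + (-3.5)·(-3.5)) / 5 = 45.5/5 = 9.1
  S = [[8.7, -0.5],
 [-0.5, 9.1]].

Step 3 — invert S. det(S) = 8.7·9.1 - (-0.5)² = 78.92.
  S^{-1} = (1/det) · [[d, -b], [-b, a]] = [[0.1153, 0.0063],
 [0.0063, 0.1102]].

Step 4 — quadratic form (x̄ - mu_0)^T · S^{-1} · (x̄ - mu_0):
  S^{-1} · (x̄ - mu_0) = (0.0798, 0.389),
  (x̄ - mu_0)^T · [...] = (0.5)·(0.0798) + (3.5)·(0.389) = 1.4014.

Step 5 — scale by n: T² = 6 · 1.4014 = 8.4085.

T² ≈ 8.4085


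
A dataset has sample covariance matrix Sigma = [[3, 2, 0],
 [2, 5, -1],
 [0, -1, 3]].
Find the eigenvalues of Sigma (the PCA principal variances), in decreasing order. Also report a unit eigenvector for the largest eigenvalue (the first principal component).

Step 1 — characteristic polynomial p(λ) = det(λI - Sigma) = λ³ - tr·λ² + c_1·λ - det, where tr = trace, c_1 = sum of the principal 2×2 minors, det = det(Sigma):
  tr = 3 + 5 + 3 = 11,
  c_1 = (3·5 - (2)²) + (3·3 - (0)²) + (5·3 - (-1)²) = 11 + 9 + 14 = 34,
  det = 3·(5·3 - (-1)²) - (2)·((2)·3 - (-1)·(0)) + (0)·((2)·(-1) - 5·(0)) = 3·(14) - (2)·(6) + (0)·(-2) = 30.
  So p(λ) = λ³ - 11λ² + 34λ - 30.
Step 2 — look for an integer root (rational root theorem: any rational root is an integer divisor of 30). Testing λ = 3:
  p(3) = 27 - 99 + 102 - 30 = 0  ✓
  Dividing out (λ - 3): p(λ) = (λ - 3)(λ² - 8λ + 10).
Step 3 — remaining eigenvalues from the quadratic λ² - 8λ + 10 = 0:
  Δ = 8² - 4·10 = 64 - 40 = 24,  λ = (8 ± √24)/2 = (8 ± 4.899)/2 ≈ 6.4495 or 1.5505.
  Sorted: λ_1 = 6.4495,  λ_2 = 3,  λ_3 = 1.5505  (check: sum = 11 = tr ✓).

Step 4 — unit eigenvector for λ_1 ≈ 6.4495: v spans the null space of (Sigma - λ_1 I), whose rows are
  r_1 = (-3.4495, 2, 0),  r_2 = (2, -1.4495, -1),  r_3 = (0, -1, -3.4495).
  v is orthogonal to every row, so take v ∝ r_1 × r_2 = ((2)·(-1) - (0)·(-1.4495), (0)·(2) - (-3.4495)·(-1), (-3.4495)·(-1.4495) - (2)·(2)) ≈ (-2, -3.4495, 1).
  Rescale (multiply by -1 so the first nonzero entry is positive): u = (2, 3.4495, -1).
  ||u|| = √((2)² + (3.4495)² + (-1)²) = √(16.899) ≈ 4.1108,  v_1 = u/||u|| ≈ (0.4865, 0.8391, -0.2433) (||v_1|| = 1).

λ_1 = 6.4495,  λ_2 = 3,  λ_3 = 1.5505;  v_1 ≈ (0.4865, 0.8391, -0.2433)


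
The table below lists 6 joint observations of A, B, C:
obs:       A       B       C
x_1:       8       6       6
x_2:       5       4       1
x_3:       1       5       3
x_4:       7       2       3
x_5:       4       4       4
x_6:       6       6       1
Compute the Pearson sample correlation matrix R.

Step 1 — column means:
  mean(A) = (8 + 5 + 1 + 7 + 4 + 6) / 6 = 31/6 = 5.1667
  mean(B) = (6 + 4 + 5 + 2 + 4 + 6) / 6 = 27/6 = 4.5
  mean(C) = (6 + 1 + 3 + 3 + 4 + 1) / 6 = 18/6 = 3

Step 2 — sample variances and covariances s[i,j] = (1/(n-1)) · Σ_k (x_{k,i} - mean_i) · (x_{k,j} - mean_j), with n-1 = 5:
  s[A,A] = ((2.8333)·(2.8333) + (-0.1667)·(-0.1667) + (-4.1667)·(-4.1667) + (1.8333)·(1.8333) + (-1.1667)·(-1.1667) + (0.8333)·(0.8333)) / 5 = 30.8333/5 = 6.1667
  s[A,B] = ((2.8333)·(1.5) + (-0.1667)·(-0.5) + (-4.1667)·(0.5) + (1.8333)·(-2.5) + (-1.1667)·(-0.5) + (0.8333)·(1.5)) / 5 = -0.5/5 = -0.1
  s[A,C] = ((2.8333)·(3) + (-0.1667)·(-2) + (-4.1667)·(0) + (1.8333)·(0) + (-1.1667)·(1) + (0.8333)·(-2)) / 5 = 6/5 = 1.2
  s[B,B] = ((1.5)·(1.5) + (-0.5)·(-0.5) + (0.5)·(0.5) + (-2.5)·(-2.5) + (-0.5)·(-0.5) + (1.5)·(1.5)) / 5 = 11.5/5 = 2.3
  s[B,C] = ((1.5)·(3) + (-0.5)·(-2) + (0.5)·(0) + (-2.5)·(0) + (-0.5)·(1) + (1.5)·(-2)) / 5 = 2/5 = 0.4
  s[C,C] = ((3)·(3) + (-2)·(-2) + (0)·(0) + (0)·(0) + (1)·(1) + (-2)·(-2)) / 5 = 18/5 = 3.6
  Sample standard deviations s_i = √(s[i,i]):
  s(A) = √(6.1667) = 2.4833
  s(B) = √(2.3) = 1.5166
  s(C) = √(3.6) = 1.8974

Step 3 — r_{ij} = s_{ij} / (s_i · s_j):
  r[A,A] = 1 (diagonal).
  r[A,B] = -0.1 / (2.4833 · 1.5166) = -0.1 / 3.7661 = -0.0266
  r[A,C] = 1.2 / (2.4833 · 1.8974) = 1.2 / 4.7117 = 0.2547
  r[B,B] = 1 (diagonal).
  r[B,C] = 0.4 / (1.5166 · 1.8974) = 0.4 / 2.8775 = 0.139
  r[C,C] = 1 (diagonal).

R is symmetric with unit diagonal. Assembling:

R = [[1, -0.0266, 0.2547],
 [-0.0266, 1, 0.139],
 [0.2547, 0.139, 1]]


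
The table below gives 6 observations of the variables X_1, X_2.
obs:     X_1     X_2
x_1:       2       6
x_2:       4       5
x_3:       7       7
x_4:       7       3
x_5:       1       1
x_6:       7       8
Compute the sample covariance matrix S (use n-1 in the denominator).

Step 1 — column means:
  mean(X_1) = (2 + 4 + 7 + 7 + 1 + 7) / 6 = 28/6 = 4.6667
  mean(X_2) = (6 + 5 + 7 + 3 + 1 + 8) / 6 = 30/6 = 5

Step 2 — sample covariance S[i,j] = (1/(n-1)) · Σ_k (x_{k,i} - mean_i) · (x_{k,j} - mean_j), with n-1 = 5.
  S[X_1,X_1] = ((-2.6667)·(-2.6667) + (-0.6667)·(-0.6667) + (2.3333)·(2.3333) + (2.3333)·(2.3333) + (-3.6667)·(-3.6667) + (2.3333)·(2.3333)) / 5 = 37.3333/5 = 7.4667
  S[X_1,X_2] = ((-2.6667)·(1) + (-0.6667)·(0) + (2.3333)·(2) + (2.3333)·(-2) + (-3.6667)·(-4) + (2.3333)·(3)) / 5 = 19/5 = 3.8
  S[X_2,X_2] = ((1)·(1) + (0)·(0) + (2)·(2) + (-2)·(-2) + (-4)·(-4) + (3)·(3)) / 5 = 34/5 = 6.8

S is symmetric (S[j,i] = S[i,j]). Assembling:

S = [[7.4667, 3.8],
 [3.8, 6.8]]


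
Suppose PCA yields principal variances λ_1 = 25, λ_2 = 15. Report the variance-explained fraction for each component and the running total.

Step 1 — total variance = trace(Sigma) = Σ λ_i = 25 + 15 = 40.

Step 2 — fraction explained by component i = λ_i / Σ λ:
  PC1: 25/40 = 0.625
  PC2: 15/40 = 0.375

Step 3 — cumulative fraction after k components = (λ_1 + ... + λ_k) / Σ λ:
  k = 1: 25/40 = 0.625
  k = 2: (25 + 15)/40 = 40/40 = 1

Summary (fraction, with percent):

explained: PC1 0.625 (62.5%), PC2 0.375 (37.5%);  cumulative: 0.625, 1


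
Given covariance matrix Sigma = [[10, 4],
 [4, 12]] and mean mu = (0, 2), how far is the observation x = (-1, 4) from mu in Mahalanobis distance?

Step 1 — centre the observation: (x - mu) = (-1, 2).

Step 2 — invert Sigma. det(Sigma) = 10·12 - (4)² = 104.
  Sigma^{-1} = (1/det) · [[d, -b], [-b, a]] = [[0.1154, -0.0385],
 [-0.0385, 0.0962]].

Step 3 — form the quadratic (x - mu)^T · Sigma^{-1} · (x - mu):
  Sigma^{-1} · (x - mu) = (-0.1923, 0.2308).
  (x - mu)^T · [Sigma^{-1} · (x - mu)] = (-1)·(-0.1923) + (2)·(0.2308) = 0.6538.

Step 4 — take square root: d = √(0.6538) ≈ 0.8086.

d(x, mu) = √(0.6538) ≈ 0.8086


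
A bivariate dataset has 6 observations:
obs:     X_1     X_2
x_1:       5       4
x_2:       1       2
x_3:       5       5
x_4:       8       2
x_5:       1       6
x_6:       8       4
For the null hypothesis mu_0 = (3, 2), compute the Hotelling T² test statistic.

Step 1 — sample mean vector:
  mean(X_1) = (5 + 1 + 5 + 8 + 1 + 8) / 6 = 28/6 = 4.6667
  mean(X_2) = (4 + 2 + 5 + 2 + 6 + 4) / 6 = 23/6 = 3.8333
  x̄ = (4.6667, 3.8333),  deviation x̄ - mu_0 = (4.6667, 3.8333) - (3, 2) = (1.6667, 1.8333).

Step 2 — sample covariance matrix, S[i,j] = (1/(n-1)) · Σ_k (x_{k,i} - mean_i) · (x_{k,j} - mean_j), divisor n-1 = 5:
  S[X_1,X_1] = ((0.3333)·(0.3333) + (-3.6667)·(-3.6667) + (0.3333)·(0.3333) + (3.3333)·(3.3333) + (-3.6667)·(-3.6667) + (3.3333)·(3.3333)) / 5 = 49.3333/5 = 9.8667
  S[X_1,X_2] = ((0.3333)·(0.1667) + (-3.6667)·(-1.8333) + (0.3333)·(1.1667) + (3.3333)·(-1.8333) + (-3.6667)·(2.1667) + (3.3333)·(0.1667)) / 5 = -6.3333/5 = -1.2667
  S[X_2,X_2] = ((0.1667)·(0.1667) + (-1.8333)·(-1.8333) + (1.1667)·(1.1667) + (-1.8333)·(-1.8333) + (2.1667)·(2.1667) + (0.1667)·(0.1667)) / 5 = 12.8333/5 = 2.5667
  S = [[9.8667, -1.2667],
 [-1.2667, 2.5667]].

Step 3 — invert S. det(S) = 9.8667·2.5667 - (-1.2667)² = 23.72.
  S^{-1} = (1/det) · [[d, -b], [-b, a]] = [[0.1082, 0.0534],
 [0.0534, 0.416]].

Step 4 — quadratic form (x̄ - mu_0)^T · S^{-1} · (x̄ - mu_0):
  S^{-1} · (x̄ - mu_0) = (0.2782, 0.8516),
  (x̄ - mu_0)^T · [...] = (1.6667)·(0.2782) + (1.8333)·(0.8516) = 2.025.

Step 5 — scale by n: T² = 6 · 2.025 = 12.1501.

T² ≈ 12.1501


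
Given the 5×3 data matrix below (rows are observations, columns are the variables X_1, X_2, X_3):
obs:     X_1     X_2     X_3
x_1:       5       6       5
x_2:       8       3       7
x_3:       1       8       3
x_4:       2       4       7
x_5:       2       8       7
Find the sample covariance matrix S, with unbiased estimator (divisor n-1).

Step 1 — column means:
  mean(X_1) = (5 + 8 + 1 + 2 + 2) / 5 = 18/5 = 3.6
  mean(X_2) = (6 + 3 + 8 + 4 + 8) / 5 = 29/5 = 5.8
  mean(X_3) = (5 + 7 + 3 + 7 + 7) / 5 = 29/5 = 5.8

Step 2 — sample covariance S[i,j] = (1/(n-1)) · Σ_k (x_{k,i} - mean_i) · (x_{k,j} - mean_j), with n-1 = 4.
  S[X_1,X_1] = ((1.4)·(1.4) + (4.4)·(4.4) + (-2.6)·(-2.6) + (-1.6)·(-1.6) + (-1.6)·(-1.6)) / 4 = 33.2/4 = 8.3
  S[X_1,X_2] = ((1.4)·(0.2) + (4.4)·(-2.8) + (-2.6)·(2.2) + (-1.6)·(-1.8) + (-1.6)·(2.2)) / 4 = -18.4/4 = -4.6
  S[X_1,X_3] = ((1.4)·(-0.8) + (4.4)·(1.2) + (-2.6)·(-2.8) + (-1.6)·(1.2) + (-1.6)·(1.2)) / 4 = 7.6/4 = 1.9
  S[X_2,X_2] = ((0.2)·(0.2) + (-2.8)·(-2.8) + (2.2)·(2.2) + (-1.8)·(-1.8) + (2.2)·(2.2)) / 4 = 20.8/4 = 5.2
  S[X_2,X_3] = ((0.2)·(-0.8) + (-2.8)·(1.2) + (2.2)·(-2.8) + (-1.8)·(1.2) + (2.2)·(1.2)) / 4 = -9.2/4 = -2.3
  S[X_3,X_3] = ((-0.8)·(-0.8) + (1.2)·(1.2) + (-2.8)·(-2.8) + (1.2)·(1.2) + (1.2)·(1.2)) / 4 = 12.8/4 = 3.2

S is symmetric (S[j,i] = S[i,j]). Assembling:

S = [[8.3, -4.6, 1.9],
 [-4.6, 5.2, -2.3],
 [1.9, -2.3, 3.2]]
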